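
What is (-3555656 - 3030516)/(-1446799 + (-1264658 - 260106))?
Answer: 6586172/2971563 ≈ 2.2164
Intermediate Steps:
(-3555656 - 3030516)/(-1446799 + (-1264658 - 260106)) = -6586172/(-1446799 - 1524764) = -6586172/(-2971563) = -6586172*(-1/2971563) = 6586172/2971563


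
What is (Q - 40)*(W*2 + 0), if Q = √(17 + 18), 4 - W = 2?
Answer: -160 + 4*√35 ≈ -136.34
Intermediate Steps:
W = 2 (W = 4 - 1*2 = 4 - 2 = 2)
Q = √35 ≈ 5.9161
(Q - 40)*(W*2 + 0) = (√35 - 40)*(2*2 + 0) = (-40 + √35)*(4 + 0) = (-40 + √35)*4 = -160 + 4*√35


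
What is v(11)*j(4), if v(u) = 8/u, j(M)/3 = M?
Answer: 96/11 ≈ 8.7273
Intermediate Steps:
j(M) = 3*M
v(11)*j(4) = (8/11)*(3*4) = (8*(1/11))*12 = (8/11)*12 = 96/11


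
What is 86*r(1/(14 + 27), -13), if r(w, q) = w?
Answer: 86/41 ≈ 2.0976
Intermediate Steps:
86*r(1/(14 + 27), -13) = 86/(14 + 27) = 86/41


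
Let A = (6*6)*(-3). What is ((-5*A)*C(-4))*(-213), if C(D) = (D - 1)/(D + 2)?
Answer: -287550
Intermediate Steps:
A = -108 (A = 36*(-3) = -108)
C(D) = (-1 + D)/(2 + D)
((-5*A)*C(-4))*(-213) = ((-5*(-108))*((-1 - 4)/(2 - 4)))*(-213) = (540*(-5/(-2)))*(-213) = (540*(-½*(-5)))*(-213) = (540*(5/2))*(-213) = 1350*(-213) = -287550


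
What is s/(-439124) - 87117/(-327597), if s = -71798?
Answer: 10295995819/23975950838 ≈ 0.42943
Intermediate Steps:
s/(-439124) - 87117/(-327597) = -71798/(-439124) - 87117/(-327597) = -71798*(-1/439124) - 87117*(-1/327597) = 35899/219562 + 29039/109199 = 10295995819/23975950838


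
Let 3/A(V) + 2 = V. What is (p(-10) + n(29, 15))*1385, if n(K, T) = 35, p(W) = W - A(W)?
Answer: 139885/4 ≈ 34971.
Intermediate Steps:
A(V) = 3/(-2 + V)
p(W) = W - 3/(-2 + W)
(p(-10) + n(29, 15))*1385 = ((-3 - 10*(-2 - 10))/(-2 - 10) + 35)*1385 = ((-3 - 10*(-12))/(-12) + 35)*1385 = (-(-3 + 120)/12 + 35)*1385 = (-1/12*117 + 35)*1385 = (-39/4 + 35)*1385 = (101/4)*1385 = 139885/4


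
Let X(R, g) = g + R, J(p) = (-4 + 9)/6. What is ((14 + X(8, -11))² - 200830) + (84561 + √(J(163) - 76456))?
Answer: -116148 + 71*I*√546/6 ≈ -1.1615e+5 + 276.51*I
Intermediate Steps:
J(p) = ⅚ (J(p) = 5*(⅙) = ⅚)
X(R, g) = R + g
((14 + X(8, -11))² - 200830) + (84561 + √(J(163) - 76456)) = ((14 + (8 - 11))² - 200830) + (84561 + √(⅚ - 76456)) = ((14 - 3)² - 200830) + (84561 + √(-458731/6)) = (11² - 200830) + (84561 + 71*I*√546/6) = (121 - 200830) + (84561 + 71*I*√546/6) = -200709 + (84561 + 71*I*√546/6) = -116148 + 71*I*√546/6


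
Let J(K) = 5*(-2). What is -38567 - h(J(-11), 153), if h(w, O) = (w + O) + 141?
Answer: -38851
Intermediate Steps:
J(K) = -10
h(w, O) = 141 + O + w (h(w, O) = (O + w) + 141 = 141 + O + w)
-38567 - h(J(-11), 153) = -38567 - (141 + 153 - 10) = -38567 - 1*284 = -38567 - 284 = -38851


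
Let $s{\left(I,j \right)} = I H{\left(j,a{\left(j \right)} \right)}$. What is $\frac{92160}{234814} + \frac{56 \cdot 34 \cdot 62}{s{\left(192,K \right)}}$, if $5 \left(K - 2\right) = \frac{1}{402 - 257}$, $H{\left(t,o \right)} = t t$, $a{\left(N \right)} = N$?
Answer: $\frac{228237869857855}{1483132891242} \approx 153.89$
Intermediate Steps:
$H{\left(t,o \right)} = t^{2}$
$K = \frac{1451}{725}$ ($K = 2 + \frac{1}{5 \left(402 - 257\right)} = 2 + \frac{1}{5 \cdot 145} = 2 + \frac{1}{5} \cdot \frac{1}{145} = 2 + \frac{1}{725} = \frac{1451}{725} \approx 2.0014$)
$s{\left(I,j \right)} = I j^{2}$
$\frac{92160}{234814} + \frac{56 \cdot 34 \cdot 62}{s{\left(192,K \right)}} = \frac{92160}{234814} + \frac{56 \cdot 34 \cdot 62}{192 \left(\frac{1451}{725}\right)^{2}} = 92160 \cdot \frac{1}{234814} + \frac{1904 \cdot 62}{192 \cdot \frac{2105401}{525625}} = \frac{46080}{117407} + \frac{118048}{\frac{404236992}{525625}} = \frac{46080}{117407} + 118048 \cdot \frac{525625}{404236992} = \frac{46080}{117407} + \frac{1939030625}{12632406} = \frac{228237869857855}{1483132891242}$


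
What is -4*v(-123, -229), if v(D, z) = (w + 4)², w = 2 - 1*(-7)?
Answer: -676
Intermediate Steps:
w = 9 (w = 2 + 7 = 9)
v(D, z) = 169 (v(D, z) = (9 + 4)² = 13² = 169)
-4*v(-123, -229) = -4*169 = -676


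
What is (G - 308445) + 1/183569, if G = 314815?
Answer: 1169334531/183569 ≈ 6370.0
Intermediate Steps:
(G - 308445) + 1/183569 = (314815 - 308445) + 1/183569 = 6370 + 1/183569 = 1169334531/183569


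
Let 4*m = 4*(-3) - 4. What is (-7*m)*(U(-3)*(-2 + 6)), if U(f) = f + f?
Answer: -672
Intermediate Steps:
U(f) = 2*f
m = -4 (m = (4*(-3) - 4)/4 = (-12 - 4)/4 = (¼)*(-16) = -4)
(-7*m)*(U(-3)*(-2 + 6)) = (-7*(-4))*((2*(-3))*(-2 + 6)) = 28*(-6*4) = 28*(-24) = -672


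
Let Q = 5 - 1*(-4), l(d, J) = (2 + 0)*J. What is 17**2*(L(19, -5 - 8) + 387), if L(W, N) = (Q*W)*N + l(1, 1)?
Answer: -530026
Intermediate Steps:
l(d, J) = 2*J
Q = 9 (Q = 5 + 4 = 9)
L(W, N) = 2 + 9*N*W (L(W, N) = (9*W)*N + 2*1 = 9*N*W + 2 = 2 + 9*N*W)
17**2*(L(19, -5 - 8) + 387) = 17**2*((2 + 9*(-5 - 8)*19) + 387) = 289*((2 + 9*(-13)*19) + 387) = 289*((2 - 2223) + 387) = 289*(-2221 + 387) = 289*(-1834) = -530026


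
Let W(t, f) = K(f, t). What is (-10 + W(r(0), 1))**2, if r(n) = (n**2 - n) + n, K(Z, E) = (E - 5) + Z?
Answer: 196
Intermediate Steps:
K(Z, E) = -5 + E + Z (K(Z, E) = (-5 + E) + Z = -5 + E + Z)
r(n) = n**2
W(t, f) = -5 + f + t (W(t, f) = -5 + t + f = -5 + f + t)
(-10 + W(r(0), 1))**2 = (-10 + (-5 + 1 + 0**2))**2 = (-10 + (-5 + 1 + 0))**2 = (-10 - 4)**2 = (-14)**2 = 196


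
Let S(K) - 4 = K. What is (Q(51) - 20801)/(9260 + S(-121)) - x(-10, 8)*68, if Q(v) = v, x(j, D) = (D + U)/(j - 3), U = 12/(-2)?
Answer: 973698/118859 ≈ 8.1920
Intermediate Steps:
S(K) = 4 + K
U = -6 (U = 12*(-½) = -6)
x(j, D) = (-6 + D)/(-3 + j) (x(j, D) = (D - 6)/(j - 3) = (-6 + D)/(-3 + j))
(Q(51) - 20801)/(9260 + S(-121)) - x(-10, 8)*68 = (51 - 20801)/(9260 + (4 - 121)) - (-6 + 8)/(-3 - 10)*68 = -20750/(9260 - 117) - 2/(-13)*68 = -20750/9143 - (-1/13*2)*68 = -20750*1/9143 - (-2)*68/13 = -20750/9143 - 1*(-136/13) = -20750/9143 + 136/13 = 973698/118859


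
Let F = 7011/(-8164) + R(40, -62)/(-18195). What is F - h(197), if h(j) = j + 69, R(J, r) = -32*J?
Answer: -7925962781/29708796 ≈ -266.79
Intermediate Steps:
h(j) = 69 + j
F = -23423045/29708796 (F = 7011/(-8164) - 32*40/(-18195) = 7011*(-1/8164) - 1280*(-1/18195) = -7011/8164 + 256/3639 = -23423045/29708796 ≈ -0.78842)
F - h(197) = -23423045/29708796 - (69 + 197) = -23423045/29708796 - 1*266 = -23423045/29708796 - 266 = -7925962781/29708796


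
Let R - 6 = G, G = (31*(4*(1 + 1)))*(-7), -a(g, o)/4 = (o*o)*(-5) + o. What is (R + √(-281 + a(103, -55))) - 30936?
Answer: -32666 + √60439 ≈ -32420.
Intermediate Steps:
a(g, o) = -4*o + 20*o² (a(g, o) = -4*((o*o)*(-5) + o) = -4*(o²*(-5) + o) = -4*(-5*o² + o) = -4*(o - 5*o²) = -4*o + 20*o²)
G = -1736 (G = (31*(4*2))*(-7) = (31*8)*(-7) = 248*(-7) = -1736)
R = -1730 (R = 6 - 1736 = -1730)
(R + √(-281 + a(103, -55))) - 30936 = (-1730 + √(-281 + 4*(-55)*(-1 + 5*(-55)))) - 30936 = (-1730 + √(-281 + 4*(-55)*(-1 - 275))) - 30936 = (-1730 + √(-281 + 4*(-55)*(-276))) - 30936 = (-1730 + √(-281 + 60720)) - 30936 = (-1730 + √60439) - 30936 = -32666 + √60439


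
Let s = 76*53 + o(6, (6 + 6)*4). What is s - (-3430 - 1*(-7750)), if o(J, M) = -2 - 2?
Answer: -296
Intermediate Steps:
o(J, M) = -4
s = 4024 (s = 76*53 - 4 = 4028 - 4 = 4024)
s - (-3430 - 1*(-7750)) = 4024 - (-3430 - 1*(-7750)) = 4024 - (-3430 + 7750) = 4024 - 1*4320 = 4024 - 4320 = -296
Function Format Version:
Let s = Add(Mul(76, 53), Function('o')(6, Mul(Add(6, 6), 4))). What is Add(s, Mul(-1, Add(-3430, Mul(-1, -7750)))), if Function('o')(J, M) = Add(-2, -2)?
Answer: -296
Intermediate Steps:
Function('o')(J, M) = -4
s = 4024 (s = Add(Mul(76, 53), -4) = Add(4028, -4) = 4024)
Add(s, Mul(-1, Add(-3430, Mul(-1, -7750)))) = Add(4024, Mul(-1, Add(-3430, Mul(-1, -7750)))) = Add(4024, Mul(-1, Add(-3430, 7750))) = Add(4024, Mul(-1, 4320)) = Add(4024, -4320) = -296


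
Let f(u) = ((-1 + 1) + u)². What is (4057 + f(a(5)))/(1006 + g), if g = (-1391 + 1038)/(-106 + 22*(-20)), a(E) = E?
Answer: 2228772/549629 ≈ 4.0550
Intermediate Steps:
f(u) = u² (f(u) = (0 + u)² = u²)
g = 353/546 (g = -353/(-106 - 440) = -353/(-546) = -353*(-1/546) = 353/546 ≈ 0.64652)
(4057 + f(a(5)))/(1006 + g) = (4057 + 5²)/(1006 + 353/546) = (4057 + 25)/(549629/546) = 4082*(546/549629) = 2228772/549629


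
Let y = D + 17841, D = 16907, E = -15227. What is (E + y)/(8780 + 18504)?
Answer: 19521/27284 ≈ 0.71547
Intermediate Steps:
y = 34748 (y = 16907 + 17841 = 34748)
(E + y)/(8780 + 18504) = (-15227 + 34748)/(8780 + 18504) = 19521/27284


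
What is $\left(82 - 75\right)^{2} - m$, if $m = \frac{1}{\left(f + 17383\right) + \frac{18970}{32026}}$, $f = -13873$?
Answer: $\frac{2754524622}{56215115} \approx 49.0$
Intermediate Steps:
$m = \frac{16013}{56215115}$ ($m = \frac{1}{\left(-13873 + 17383\right) + \frac{18970}{32026}} = \frac{1}{3510 + 18970 \cdot \frac{1}{32026}} = \frac{1}{3510 + \frac{9485}{16013}} = \frac{1}{\frac{56215115}{16013}} = \frac{16013}{56215115} \approx 0.00028485$)
$\left(82 - 75\right)^{2} - m = \left(82 - 75\right)^{2} - \frac{16013}{56215115} = 7^{2} - \frac{16013}{56215115} = 49 - \frac{16013}{56215115} = \frac{2754524622}{56215115}$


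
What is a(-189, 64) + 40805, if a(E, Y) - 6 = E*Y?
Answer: 28715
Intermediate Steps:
a(E, Y) = 6 + E*Y
a(-189, 64) + 40805 = (6 - 189*64) + 40805 = (6 - 12096) + 40805 = -12090 + 40805 = 28715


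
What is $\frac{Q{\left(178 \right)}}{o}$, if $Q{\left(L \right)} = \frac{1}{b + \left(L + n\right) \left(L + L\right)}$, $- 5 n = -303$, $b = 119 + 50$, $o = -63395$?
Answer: $- \frac{1}{5395586487} \approx -1.8534 \cdot 10^{-10}$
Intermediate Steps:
$b = 169$
$n = \frac{303}{5}$ ($n = \left(- \frac{1}{5}\right) \left(-303\right) = \frac{303}{5} \approx 60.6$)
$Q{\left(L \right)} = \frac{1}{169 + 2 L \left(\frac{303}{5} + L\right)}$ ($Q{\left(L \right)} = \frac{1}{169 + \left(L + \frac{303}{5}\right) \left(L + L\right)} = \frac{1}{169 + \left(\frac{303}{5} + L\right) 2 L} = \frac{1}{169 + 2 L \left(\frac{303}{5} + L\right)}$)
$\frac{Q{\left(178 \right)}}{o} = \frac{5 \frac{1}{845 + 10 \cdot 178^{2} + 606 \cdot 178}}{-63395} = \frac{5}{845 + 10 \cdot 31684 + 107868} \left(- \frac{1}{63395}\right) = \frac{5}{845 + 316840 + 107868} \left(- \frac{1}{63395}\right) = \frac{5}{425553} \left(- \frac{1}{63395}\right) = - \frac{1}{5395586487}$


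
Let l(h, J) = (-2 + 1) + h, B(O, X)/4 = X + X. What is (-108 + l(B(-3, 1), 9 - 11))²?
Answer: 10201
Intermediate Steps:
B(O, X) = 8*X (B(O, X) = 4*(X + X) = 4*(2*X) = 8*X)
l(h, J) = -1 + h
(-108 + l(B(-3, 1), 9 - 11))² = (-108 + (-1 + 8*1))² = (-108 + (-1 + 8))² = (-108 + 7)² = (-101)² = 10201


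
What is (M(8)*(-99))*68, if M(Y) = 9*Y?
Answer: -484704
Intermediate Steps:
(M(8)*(-99))*68 = ((9*8)*(-99))*68 = (72*(-99))*68 = -7128*68 = -484704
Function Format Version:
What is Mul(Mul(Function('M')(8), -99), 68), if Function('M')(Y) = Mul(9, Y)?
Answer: -484704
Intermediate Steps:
Mul(Mul(Function('M')(8), -99), 68) = Mul(Mul(Mul(9, 8), -99), 68) = Mul(Mul(72, -99), 68) = Mul(-7128, 68) = -484704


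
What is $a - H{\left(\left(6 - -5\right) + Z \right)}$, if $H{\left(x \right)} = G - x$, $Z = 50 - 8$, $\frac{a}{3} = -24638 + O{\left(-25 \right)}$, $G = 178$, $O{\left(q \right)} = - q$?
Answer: $-73964$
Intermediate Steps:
$a = -73839$ ($a = 3 \left(-24638 - -25\right) = 3 \left(-24638 + 25\right) = 3 \left(-24613\right) = -73839$)
$Z = 42$
$H{\left(x \right)} = 178 - x$
$a - H{\left(\left(6 - -5\right) + Z \right)} = -73839 - \left(178 - \left(\left(6 - -5\right) + 42\right)\right) = -73839 - \left(178 - \left(\left(6 + 5\right) + 42\right)\right) = -73839 - \left(178 - \left(11 + 42\right)\right) = -73839 - \left(178 - 53\right) = -73839 - 125 = -73964$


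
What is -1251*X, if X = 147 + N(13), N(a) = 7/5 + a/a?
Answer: -934497/5 ≈ -1.8690e+5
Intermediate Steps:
N(a) = 12/5 (N(a) = 7*(1/5) + 1 = 7/5 + 1 = 12/5)
X = 747/5 (X = 147 + 12/5 = 747/5 ≈ 149.40)
-1251*X = -1251*747/5 = -934497/5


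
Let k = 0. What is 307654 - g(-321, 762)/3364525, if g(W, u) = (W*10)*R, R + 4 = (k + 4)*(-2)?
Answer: 207021907166/672905 ≈ 3.0765e+5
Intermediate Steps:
R = -12 (R = -4 + (0 + 4)*(-2) = -4 + 4*(-2) = -4 - 8 = -12)
g(W, u) = -120*W (g(W, u) = (W*10)*(-12) = (10*W)*(-12) = -120*W)
307654 - g(-321, 762)/3364525 = 307654 - (-120*(-321))/3364525 = 307654 - 38520/3364525 = 307654 - 1*7704/672905 = 307654 - 7704/672905 = 207021907166/672905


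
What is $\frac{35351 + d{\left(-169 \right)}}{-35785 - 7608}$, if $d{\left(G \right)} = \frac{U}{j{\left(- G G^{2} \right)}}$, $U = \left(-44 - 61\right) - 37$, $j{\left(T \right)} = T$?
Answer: $- \frac{170632524817}{209449722937} \approx -0.81467$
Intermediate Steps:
$U = -142$ ($U = -105 - 37 = -142$)
$d{\left(G \right)} = \frac{142}{G^{3}}$ ($d{\left(G \right)} = - \frac{142}{- G G^{2}} = - \frac{142}{\left(-1\right) G^{3}} = - 142 \left(- \frac{1}{G^{3}}\right) = \frac{142}{G^{3}}$)
$\frac{35351 + d{\left(-169 \right)}}{-35785 - 7608} = \frac{35351 + \frac{142}{-4826809}}{-35785 - 7608} = \frac{35351 + 142 \left(- \frac{1}{4826809}\right)}{-43393} = \left(35351 - \frac{142}{4826809}\right) \left(- \frac{1}{43393}\right) = \frac{170632524817}{4826809} \left(- \frac{1}{43393}\right) = - \frac{170632524817}{209449722937}$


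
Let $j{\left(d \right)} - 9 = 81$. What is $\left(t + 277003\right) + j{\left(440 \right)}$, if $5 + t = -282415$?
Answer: $-5327$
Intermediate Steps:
$t = -282420$ ($t = -5 - 282415 = -282420$)
$j{\left(d \right)} = 90$ ($j{\left(d \right)} = 9 + 81 = 90$)
$\left(t + 277003\right) + j{\left(440 \right)} = \left(-282420 + 277003\right) + 90 = -5417 + 90 = -5327$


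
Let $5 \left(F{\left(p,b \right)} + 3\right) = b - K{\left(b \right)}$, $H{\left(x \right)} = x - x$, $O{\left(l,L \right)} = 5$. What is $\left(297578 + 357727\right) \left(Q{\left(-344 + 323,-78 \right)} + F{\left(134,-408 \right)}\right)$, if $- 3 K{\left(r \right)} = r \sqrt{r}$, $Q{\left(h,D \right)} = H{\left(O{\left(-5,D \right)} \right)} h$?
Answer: $-55438803 - 35648592 i \sqrt{102} \approx -5.5439 \cdot 10^{7} - 3.6003 \cdot 10^{8} i$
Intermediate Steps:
$H{\left(x \right)} = 0$
$Q{\left(h,D \right)} = 0$ ($Q{\left(h,D \right)} = 0 h = 0$)
$K{\left(r \right)} = - \frac{r^{\frac{3}{2}}}{3}$ ($K{\left(r \right)} = - \frac{r \sqrt{r}}{3} = - \frac{r^{\frac{3}{2}}}{3}$)
$F{\left(p,b \right)} = -3 + \frac{b}{5} + \frac{b^{\frac{3}{2}}}{15}$ ($F{\left(p,b \right)} = -3 + \frac{b - - \frac{b^{\frac{3}{2}}}{3}}{5} = -3 + \frac{b + \frac{b^{\frac{3}{2}}}{3}}{5} = -3 + \left(\frac{b}{5} + \frac{b^{\frac{3}{2}}}{15}\right) = -3 + \frac{b}{5} + \frac{b^{\frac{3}{2}}}{15}$)
$\left(297578 + 357727\right) \left(Q{\left(-344 + 323,-78 \right)} + F{\left(134,-408 \right)}\right) = \left(297578 + 357727\right) \left(0 + \left(-3 + \frac{1}{5} \left(-408\right) + \frac{\left(-408\right)^{\frac{3}{2}}}{15}\right)\right) = 655305 \left(0 - \left(\frac{423}{5} - - \frac{272 i \sqrt{102}}{5}\right)\right) = 655305 \left(0 - \left(\frac{423}{5} + \frac{272 i \sqrt{102}}{5}\right)\right) = 655305 \left(- \frac{423}{5} - \frac{272 i \sqrt{102}}{5}\right) = -55438803 - 35648592 i \sqrt{102}$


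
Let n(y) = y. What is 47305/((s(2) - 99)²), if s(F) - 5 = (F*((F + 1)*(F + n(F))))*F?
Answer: 47305/2116 ≈ 22.356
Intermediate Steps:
s(F) = 5 + 2*F³*(1 + F) (s(F) = 5 + (F*((F + 1)*(F + F)))*F = 5 + (F*((1 + F)*(2*F)))*F = 5 + (F*(2*F*(1 + F)))*F = 5 + (2*F²*(1 + F))*F = 5 + 2*F³*(1 + F))
47305/((s(2) - 99)²) = 47305/(((5 + 2*2³ + 2*2⁴) - 99)²) = 47305/(((5 + 2*8 + 2*16) - 99)²) = 47305/(((5 + 16 + 32) - 99)²) = 47305/((53 - 99)²) = 47305/((-46)²) = 47305/2116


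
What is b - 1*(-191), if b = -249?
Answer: -58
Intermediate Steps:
b - 1*(-191) = -249 - 1*(-191) = -249 + 191 = -58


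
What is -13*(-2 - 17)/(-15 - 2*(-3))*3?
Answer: -247/3 ≈ -82.333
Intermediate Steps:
-13*(-2 - 17)/(-15 - 2*(-3))*3 = -(-247)/(-15 + 6)*3 = -(-247)/(-9)*3 = -(-247)*(-1)/9*3 = -13*19/9*3 = -247/9*3 = -247/3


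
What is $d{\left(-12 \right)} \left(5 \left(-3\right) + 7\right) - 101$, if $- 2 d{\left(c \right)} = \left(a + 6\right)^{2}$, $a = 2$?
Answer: $155$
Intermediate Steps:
$d{\left(c \right)} = -32$ ($d{\left(c \right)} = - \frac{\left(2 + 6\right)^{2}}{2} = - \frac{8^{2}}{2} = \left(- \frac{1}{2}\right) 64 = -32$)
$d{\left(-12 \right)} \left(5 \left(-3\right) + 7\right) - 101 = - 32 \left(5 \left(-3\right) + 7\right) - 101 = - 32 \left(-15 + 7\right) - 101 = \left(-32\right) \left(-8\right) - 101 = 256 - 101 = 155$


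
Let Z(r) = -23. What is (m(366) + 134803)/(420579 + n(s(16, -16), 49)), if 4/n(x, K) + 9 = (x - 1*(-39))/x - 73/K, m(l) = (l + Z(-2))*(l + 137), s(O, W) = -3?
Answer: 169339932/231738931 ≈ 0.73074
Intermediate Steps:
m(l) = (-23 + l)*(137 + l) (m(l) = (l - 23)*(l + 137) = (-23 + l)*(137 + l))
n(x, K) = 4/(-9 - 73/K + (39 + x)/x) (n(x, K) = 4/(-9 + ((x - 1*(-39))/x - 73/K)) = 4/(-9 + ((x + 39)/x - 73/K)) = 4/(-9 + ((39 + x)/x - 73/K)) = 4/(-9 + (-73/K + (39 + x)/x)) = 4/(-9 - 73/K + (39 + x)/x))
(m(366) + 134803)/(420579 + n(s(16, -16), 49)) = ((-3151 + 366**2 + 114*366) + 134803)/(420579 - 4*49*(-3)/(-39*49 + 73*(-3) + 8*49*(-3))) = ((-3151 + 133956 + 41724) + 134803)/(420579 - 4*49*(-3)/(-1911 - 219 - 1176)) = (172529 + 134803)/(420579 - 4*49*(-3)/(-3306)) = 307332/(420579 - 4*49*(-3)*(-1/3306)) = 307332/(420579 - 98/551) = 307332/(231738931/551) = 307332*(551/231738931) = 169339932/231738931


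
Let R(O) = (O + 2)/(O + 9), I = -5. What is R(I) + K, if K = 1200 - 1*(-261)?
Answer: 5841/4 ≈ 1460.3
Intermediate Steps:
K = 1461 (K = 1200 + 261 = 1461)
R(O) = (2 + O)/(9 + O)
R(I) + K = (2 - 5)/(9 - 5) + 1461 = -3/4 + 1461 = (¼)*(-3) + 1461 = -¾ + 1461 = 5841/4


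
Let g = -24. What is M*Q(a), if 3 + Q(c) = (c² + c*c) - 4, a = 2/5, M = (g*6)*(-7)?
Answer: -168336/25 ≈ -6733.4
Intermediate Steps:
M = 1008 (M = -24*6*(-7) = -144*(-7) = 1008)
a = ⅖ (a = 2*(⅕) = ⅖ ≈ 0.40000)
Q(c) = -7 + 2*c² (Q(c) = -3 + ((c² + c*c) - 4) = -3 + ((c² + c²) - 4) = -3 + (2*c² - 4) = -3 + (-4 + 2*c²) = -7 + 2*c²)
M*Q(a) = 1008*(-7 + 2*(⅖)²) = 1008*(-7 + 2*(4/25)) = 1008*(-7 + 8/25) = 1008*(-167/25) = -168336/25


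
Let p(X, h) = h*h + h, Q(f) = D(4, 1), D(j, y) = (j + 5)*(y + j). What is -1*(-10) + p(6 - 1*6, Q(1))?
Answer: 2080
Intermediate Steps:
D(j, y) = (5 + j)*(j + y)
Q(f) = 45 (Q(f) = 4² + 5*4 + 5*1 + 4*1 = 16 + 20 + 5 + 4 = 45)
p(X, h) = h + h² (p(X, h) = h² + h = h + h²)
-1*(-10) + p(6 - 1*6, Q(1)) = -1*(-10) + 45*(1 + 45) = 10 + 45*46 = 10 + 2070 = 2080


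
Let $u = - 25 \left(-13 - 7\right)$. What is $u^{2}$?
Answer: $250000$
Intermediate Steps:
$u = 500$ ($u = \left(-25\right) \left(-20\right) = 500$)
$u^{2} = 500^{2} = 250000$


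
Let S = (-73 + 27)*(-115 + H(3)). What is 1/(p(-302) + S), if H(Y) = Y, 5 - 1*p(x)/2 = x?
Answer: 1/5766 ≈ 0.00017343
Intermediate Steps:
p(x) = 10 - 2*x
S = 5152 (S = (-73 + 27)*(-115 + 3) = -46*(-112) = 5152)
1/(p(-302) + S) = 1/((10 - 2*(-302)) + 5152) = 1/((10 + 604) + 5152) = 1/(614 + 5152) = 1/5766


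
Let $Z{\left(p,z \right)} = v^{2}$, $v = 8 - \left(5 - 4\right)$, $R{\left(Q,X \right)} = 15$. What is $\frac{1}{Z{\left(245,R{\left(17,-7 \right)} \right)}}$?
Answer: $\frac{1}{49} \approx 0.020408$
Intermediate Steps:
$v = 7$ ($v = 8 - 1 = 7$)
$Z{\left(p,z \right)} = 49$ ($Z{\left(p,z \right)} = 7^{2} = 49$)
$\frac{1}{Z{\left(245,R{\left(17,-7 \right)} \right)}} = \frac{1}{49}$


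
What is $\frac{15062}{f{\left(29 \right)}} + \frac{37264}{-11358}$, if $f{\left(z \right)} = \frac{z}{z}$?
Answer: $\frac{85518466}{5679} \approx 15059.0$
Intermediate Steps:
$f{\left(z \right)} = 1$
$\frac{15062}{f{\left(29 \right)}} + \frac{37264}{-11358} = \frac{15062}{1} + \frac{37264}{-11358} = 15062 \cdot 1 + 37264 \left(- \frac{1}{11358}\right) = 15062 - \frac{18632}{5679} = \frac{85518466}{5679}$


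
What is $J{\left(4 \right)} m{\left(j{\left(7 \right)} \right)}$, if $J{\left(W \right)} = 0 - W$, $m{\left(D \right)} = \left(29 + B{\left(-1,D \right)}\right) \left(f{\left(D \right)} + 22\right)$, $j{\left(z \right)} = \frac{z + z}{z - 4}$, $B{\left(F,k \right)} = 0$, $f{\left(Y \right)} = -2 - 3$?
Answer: $-1972$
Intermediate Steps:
$f{\left(Y \right)} = -5$
$j{\left(z \right)} = \frac{2 z}{-4 + z}$
$m{\left(D \right)} = 493$ ($m{\left(D \right)} = \left(29 + 0\right) \left(-5 + 22\right) = 29 \cdot 17 = 493$)
$J{\left(W \right)} = - W$
$J{\left(4 \right)} m{\left(j{\left(7 \right)} \right)} = \left(-1\right) 4 \cdot 493 = \left(-4\right) 493 = -1972$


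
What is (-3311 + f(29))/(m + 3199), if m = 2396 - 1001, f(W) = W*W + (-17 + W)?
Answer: -1229/2297 ≈ -0.53505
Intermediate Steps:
f(W) = -17 + W + W**2 (f(W) = W**2 + (-17 + W) = -17 + W + W**2)
m = 1395
(-3311 + f(29))/(m + 3199) = (-3311 + (-17 + 29 + 29**2))/(1395 + 3199) = (-3311 + (-17 + 29 + 841))/4594 = (-3311 + 853)*(1/4594) = -2458*1/4594 = -1229/2297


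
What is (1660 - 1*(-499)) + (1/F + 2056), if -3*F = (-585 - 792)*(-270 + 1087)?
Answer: 1580637646/375003 ≈ 4215.0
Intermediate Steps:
F = 375003 (F = -(-585 - 792)*(-270 + 1087)/3 = -(-459)*817 = -⅓*(-1125009) = 375003)
(1660 - 1*(-499)) + (1/F + 2056) = (1660 - 1*(-499)) + (1/375003 + 2056) = (1660 + 499) + (1/375003 + 2056) = 2159 + 771006169/375003 = 1580637646/375003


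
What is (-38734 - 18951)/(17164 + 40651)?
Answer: -11537/11563 ≈ -0.99775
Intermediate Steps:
(-38734 - 18951)/(17164 + 40651) = -57685/57815 = -57685*1/57815 = -11537/11563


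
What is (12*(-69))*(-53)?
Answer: 43884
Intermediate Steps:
(12*(-69))*(-53) = -828*(-53) = 43884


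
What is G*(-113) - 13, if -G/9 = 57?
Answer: 57956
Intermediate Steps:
G = -513 (G = -9*57 = -513)
G*(-113) - 13 = -513*(-113) - 13 = 57969 - 13 = 57956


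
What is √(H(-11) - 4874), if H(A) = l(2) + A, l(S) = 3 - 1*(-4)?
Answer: 3*I*√542 ≈ 69.843*I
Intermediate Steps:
l(S) = 7 (l(S) = 3 + 4 = 7)
H(A) = 7 + A
√(H(-11) - 4874) = √((7 - 11) - 4874) = √(-4 - 4874) = √(-4878) = 3*I*√542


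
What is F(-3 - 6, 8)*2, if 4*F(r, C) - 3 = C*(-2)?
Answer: -13/2 ≈ -6.5000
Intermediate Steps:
F(r, C) = ¾ - C/2 (F(r, C) = ¾ + (C*(-2))/4 = ¾ + (-2*C)/4 = ¾ - C/2)
F(-3 - 6, 8)*2 = (¾ - ½*8)*2 = (¾ - 4)*2 = -13/4*2 = -13/2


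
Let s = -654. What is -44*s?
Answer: 28776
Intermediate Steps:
-44*s = -44*(-654) = 28776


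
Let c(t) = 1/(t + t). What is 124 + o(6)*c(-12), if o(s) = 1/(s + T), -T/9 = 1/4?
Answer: 11159/90 ≈ 123.99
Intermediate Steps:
T = -9/4 ≈ -2.2500
c(t) = 1/(2*t)
o(s) = 1/(-9/4 + s) (o(s) = 1/(s - 9/4) = 1/(-9/4 + s))
124 + o(6)*c(-12) = 124 + (4/(-9 + 4*6))*((1/2)/(-12)) = 124 + (4/(-9 + 24))*((1/2)*(-1/12)) = 124 + (4/15)*(-1/24) = 124 - 1/90 = 11159/90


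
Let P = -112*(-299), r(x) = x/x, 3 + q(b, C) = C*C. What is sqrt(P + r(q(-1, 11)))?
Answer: 183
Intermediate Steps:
q(b, C) = -3 + C**2 (q(b, C) = -3 + C*C = -3 + C**2)
r(x) = 1
P = 33488
sqrt(P + r(q(-1, 11))) = sqrt(33488 + 1) = sqrt(33489) = 183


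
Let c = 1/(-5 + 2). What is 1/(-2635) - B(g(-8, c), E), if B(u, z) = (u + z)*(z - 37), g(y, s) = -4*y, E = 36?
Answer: 179179/2635 ≈ 68.000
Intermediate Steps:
c = -⅓ (c = 1/(-3) = -⅓ ≈ -0.33333)
B(u, z) = (-37 + z)*(u + z) (B(u, z) = (u + z)*(-37 + z) = (-37 + z)*(u + z))
1/(-2635) - B(g(-8, c), E) = 1/(-2635) - (36² - (-148)*(-8) - 37*36 - 4*(-8)*36) = -1/2635 - (1296 - 37*32 - 1332 + 32*36) = -1/2635 - (1296 - 1184 - 1332 + 1152) = -1/2635 - 1*(-68) = -1/2635 + 68 = 179179/2635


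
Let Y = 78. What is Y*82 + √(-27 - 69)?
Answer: 6396 + 4*I*√6 ≈ 6396.0 + 9.798*I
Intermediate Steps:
Y*82 + √(-27 - 69) = 78*82 + √(-27 - 69) = 6396 + √(-96) = 6396 + 4*I*√6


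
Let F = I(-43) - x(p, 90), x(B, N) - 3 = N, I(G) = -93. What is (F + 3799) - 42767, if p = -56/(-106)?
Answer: -39154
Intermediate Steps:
p = 28/53 (p = -56*(-1/106) = 28/53 ≈ 0.52830)
x(B, N) = 3 + N
F = -186 (F = -93 - (3 + 90) = -93 - 1*93 = -93 - 93 = -186)
(F + 3799) - 42767 = (-186 + 3799) - 42767 = 3613 - 42767 = -39154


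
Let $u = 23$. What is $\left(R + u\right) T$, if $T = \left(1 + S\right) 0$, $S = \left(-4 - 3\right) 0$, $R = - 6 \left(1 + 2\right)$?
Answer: $0$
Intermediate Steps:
$R = -18$ ($R = \left(-6\right) 3 = -18$)
$S = 0$ ($S = \left(-7\right) 0 = 0$)
$T = 0$ ($T = \left(1 + 0\right) 0 = 1 \cdot 0 = 0$)
$\left(R + u\right) T = \left(-18 + 23\right) 0 = 5 \cdot 0 = 0$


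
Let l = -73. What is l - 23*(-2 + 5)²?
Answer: -280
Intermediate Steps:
l - 23*(-2 + 5)² = -73 - 23*(-2 + 5)² = -73 - 23*3² = -73 - 23*9 = -73 - 207 = -280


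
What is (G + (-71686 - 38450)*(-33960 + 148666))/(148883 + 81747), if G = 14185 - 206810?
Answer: -12633452641/230630 ≈ -54778.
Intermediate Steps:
G = -192625
(G + (-71686 - 38450)*(-33960 + 148666))/(148883 + 81747) = (-192625 + (-71686 - 38450)*(-33960 + 148666))/(148883 + 81747) = (-192625 - 110136*114706)/230630 = (-192625 - 12633260016)*(1/230630) = -12633452641*1/230630 = -12633452641/230630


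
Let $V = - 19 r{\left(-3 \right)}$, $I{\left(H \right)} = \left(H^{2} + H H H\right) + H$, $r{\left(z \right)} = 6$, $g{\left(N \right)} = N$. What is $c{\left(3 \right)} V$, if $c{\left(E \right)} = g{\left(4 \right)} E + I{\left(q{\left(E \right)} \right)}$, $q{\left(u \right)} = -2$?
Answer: $-684$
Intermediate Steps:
$I{\left(H \right)} = H + H^{2} + H^{3}$ ($I{\left(H \right)} = \left(H^{2} + H^{2} H\right) + H = \left(H^{2} + H^{3}\right) + H = H + H^{2} + H^{3}$)
$V = -114$ ($V = \left(-19\right) 6 = -114$)
$c{\left(E \right)} = -6 + 4 E$ ($c{\left(E \right)} = 4 E - 2 \left(1 - 2 + \left(-2\right)^{2}\right) = 4 E - 2 \left(1 - 2 + 4\right) = 4 E - 6 = -6 + 4 E$)
$c{\left(3 \right)} V = \left(-6 + 4 \cdot 3\right) \left(-114\right) = \left(-6 + 12\right) \left(-114\right) = 6 \left(-114\right) = -684$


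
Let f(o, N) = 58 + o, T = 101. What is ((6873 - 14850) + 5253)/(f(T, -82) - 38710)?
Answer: 2724/38551 ≈ 0.070660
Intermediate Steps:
((6873 - 14850) + 5253)/(f(T, -82) - 38710) = ((6873 - 14850) + 5253)/((58 + 101) - 38710) = (-7977 + 5253)/(159 - 38710) = -2724/(-38551) = -2724*(-1/38551) = 2724/38551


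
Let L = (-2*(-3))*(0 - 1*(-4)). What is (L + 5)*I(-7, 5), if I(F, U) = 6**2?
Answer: 1044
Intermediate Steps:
L = 24 (L = 6*(0 + 4) = 6*4 = 24)
I(F, U) = 36
(L + 5)*I(-7, 5) = (24 + 5)*36 = 29*36 = 1044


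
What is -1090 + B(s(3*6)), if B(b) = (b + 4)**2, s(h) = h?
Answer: -606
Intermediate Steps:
B(b) = (4 + b)**2
-1090 + B(s(3*6)) = -1090 + (4 + 3*6)**2 = -1090 + (4 + 18)**2 = -1090 + 22**2 = -1090 + 484 = -606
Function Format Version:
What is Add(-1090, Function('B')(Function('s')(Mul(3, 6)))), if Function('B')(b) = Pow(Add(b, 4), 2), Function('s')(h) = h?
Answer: -606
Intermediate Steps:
Function('B')(b) = Pow(Add(4, b), 2)
Add(-1090, Function('B')(Function('s')(Mul(3, 6)))) = Add(-1090, Pow(Add(4, Mul(3, 6)), 2)) = Add(-1090, Pow(Add(4, 18), 2)) = Add(-1090, Pow(22, 2)) = Add(-1090, 484) = -606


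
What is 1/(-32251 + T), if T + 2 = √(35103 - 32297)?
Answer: -32253/1040253203 - √2806/1040253203 ≈ -3.1056e-5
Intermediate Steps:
T = -2 + √2806 (T = -2 + √(35103 - 32297) = -2 + √2806 ≈ 50.972)
1/(-32251 + T) = 1/(-32251 + (-2 + √2806)) = 1/(-32253 + √2806)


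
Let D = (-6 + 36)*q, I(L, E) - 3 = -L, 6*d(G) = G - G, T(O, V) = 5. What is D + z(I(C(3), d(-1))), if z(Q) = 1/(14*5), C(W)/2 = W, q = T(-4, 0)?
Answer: 10501/70 ≈ 150.01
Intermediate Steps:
d(G) = 0 (d(G) = (G - G)/6 = (⅙)*0 = 0)
q = 5
C(W) = 2*W
I(L, E) = 3 - L
D = 150 (D = (-6 + 36)*5 = 30*5 = 150)
z(Q) = 1/70
D + z(I(C(3), d(-1))) = 150 + 1/70 = 10501/70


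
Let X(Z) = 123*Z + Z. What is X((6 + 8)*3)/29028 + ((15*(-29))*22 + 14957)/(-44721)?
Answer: 6377761/108180099 ≈ 0.058955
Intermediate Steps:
X(Z) = 124*Z
X((6 + 8)*3)/29028 + ((15*(-29))*22 + 14957)/(-44721) = (124*((6 + 8)*3))/29028 + ((15*(-29))*22 + 14957)/(-44721) = (124*(14*3))*(1/29028) + (-435*22 + 14957)*(-1/44721) = (124*42)*(1/29028) + (-9570 + 14957)*(-1/44721) = 5208*(1/29028) + 5387*(-1/44721) = 434/2419 - 5387/44721 = 6377761/108180099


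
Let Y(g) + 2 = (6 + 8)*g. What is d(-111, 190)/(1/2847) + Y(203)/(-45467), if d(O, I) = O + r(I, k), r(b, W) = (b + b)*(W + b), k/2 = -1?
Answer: 9233150232781/45467 ≈ 2.0307e+8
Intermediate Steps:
k = -2 (k = 2*(-1) = -2)
Y(g) = -2 + 14*g (Y(g) = -2 + (6 + 8)*g = -2 + 14*g)
r(b, W) = 2*b*(W + b) (r(b, W) = (2*b)*(W + b) = 2*b*(W + b))
d(O, I) = O + 2*I*(-2 + I)
d(-111, 190)/(1/2847) + Y(203)/(-45467) = (-111 + 2*190*(-2 + 190))/(1/2847) + (-2 + 14*203)/(-45467) = (-111 + 2*190*188)/(1/2847) + (-2 + 2842)*(-1/45467) = (-111 + 71440)*2847 + 2840*(-1/45467) = 71329*2847 - 2840/45467 = 203073663 - 2840/45467 = 9233150232781/45467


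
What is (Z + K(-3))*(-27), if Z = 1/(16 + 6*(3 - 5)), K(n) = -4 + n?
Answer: 729/4 ≈ 182.25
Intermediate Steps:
Z = ¼ (Z = 1/(16 + 6*(-2)) = 1/(16 - 12) = 1/4 = ¼ ≈ 0.25000)
(Z + K(-3))*(-27) = (¼ + (-4 - 3))*(-27) = (¼ - 7)*(-27) = -27/4*(-27) = 729/4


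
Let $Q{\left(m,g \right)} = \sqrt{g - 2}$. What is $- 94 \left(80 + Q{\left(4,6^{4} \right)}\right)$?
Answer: $-7520 - 94 \sqrt{1294} \approx -10901.0$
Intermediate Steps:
$Q{\left(m,g \right)} = \sqrt{-2 + g}$
$- 94 \left(80 + Q{\left(4,6^{4} \right)}\right) = - 94 \left(80 + \sqrt{-2 + 6^{4}}\right) = - 94 \left(80 + \sqrt{-2 + 1296}\right) = - 94 \left(80 + \sqrt{1294}\right) = -7520 - 94 \sqrt{1294}$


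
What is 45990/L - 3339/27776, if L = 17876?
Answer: 43490367/17732992 ≈ 2.4525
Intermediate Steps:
45990/L - 3339/27776 = 45990/17876 - 3339/27776 = 45990*(1/17876) - 3339*1/27776 = 22995/8938 - 477/3968 = 43490367/17732992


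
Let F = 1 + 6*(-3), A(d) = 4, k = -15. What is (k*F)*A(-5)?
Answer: 1020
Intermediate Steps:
F = -17 (F = 1 - 18 = -17)
(k*F)*A(-5) = -15*(-17)*4 = 255*4 = 1020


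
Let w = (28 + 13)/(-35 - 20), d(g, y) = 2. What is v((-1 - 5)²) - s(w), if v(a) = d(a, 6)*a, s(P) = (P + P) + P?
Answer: 4083/55 ≈ 74.236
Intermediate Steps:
w = -41/55 (w = 41/(-55) = 41*(-1/55) = -41/55 ≈ -0.74545)
s(P) = 3*P (s(P) = 2*P + P = 3*P)
v(a) = 2*a
v((-1 - 5)²) - s(w) = 2*(-1 - 5)² - 3*(-41)/55 = 2*(-6)² - 1*(-123/55) = 2*36 + 123/55 = 72 + 123/55 = 4083/55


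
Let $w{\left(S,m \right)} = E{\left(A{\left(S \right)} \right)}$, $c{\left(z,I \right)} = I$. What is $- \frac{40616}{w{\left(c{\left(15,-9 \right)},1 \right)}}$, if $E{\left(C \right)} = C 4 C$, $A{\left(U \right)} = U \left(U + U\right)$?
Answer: $- \frac{5077}{13122} \approx -0.38691$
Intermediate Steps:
$A{\left(U \right)} = 2 U^{2}$ ($A{\left(U \right)} = U 2 U = 2 U^{2}$)
$E{\left(C \right)} = 4 C^{2}$ ($E{\left(C \right)} = 4 C C = 4 C^{2}$)
$w{\left(S,m \right)} = 16 S^{4}$ ($w{\left(S,m \right)} = 4 \left(2 S^{2}\right)^{2} = 4 \cdot 4 S^{4} = 16 S^{4}$)
$- \frac{40616}{w{\left(c{\left(15,-9 \right)},1 \right)}} = - \frac{40616}{16 \left(-9\right)^{4}} = - \frac{40616}{16 \cdot 6561} = - \frac{40616}{104976} = \left(-40616\right) \frac{1}{104976} = - \frac{5077}{13122}$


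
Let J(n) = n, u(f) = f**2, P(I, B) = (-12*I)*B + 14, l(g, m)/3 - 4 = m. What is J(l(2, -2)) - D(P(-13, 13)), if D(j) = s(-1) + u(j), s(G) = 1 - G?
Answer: -4169760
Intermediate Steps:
l(g, m) = 12 + 3*m
P(I, B) = 14 - 12*B*I (P(I, B) = -12*B*I + 14 = 14 - 12*B*I)
D(j) = 2 + j**2 (D(j) = (1 - 1*(-1)) + j**2 = (1 + 1) + j**2 = 2 + j**2)
J(l(2, -2)) - D(P(-13, 13)) = (12 + 3*(-2)) - (2 + (14 - 12*13*(-13))**2) = (12 - 6) - (2 + (14 + 2028)**2) = 6 - (2 + 2042**2) = 6 - (2 + 4169764) = 6 - 1*4169766 = 6 - 4169766 = -4169760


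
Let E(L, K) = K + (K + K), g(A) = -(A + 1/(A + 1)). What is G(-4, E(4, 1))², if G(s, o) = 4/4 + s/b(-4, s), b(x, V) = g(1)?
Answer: 121/9 ≈ 13.444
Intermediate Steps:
g(A) = -A - 1/(1 + A) (g(A) = -(A + 1/(1 + A)) = -A - 1/(1 + A))
b(x, V) = -3/2 (b(x, V) = (-1 - 1*1 - 1*1²)/(1 + 1) = (-1 - 1 - 1*1)/2 = (-1 - 1 - 1)/2 = (½)*(-3) = -3/2)
E(L, K) = 3*K (E(L, K) = K + 2*K = 3*K)
G(s, o) = 1 - 2*s/3 (G(s, o) = 4/4 + s/(-3/2) = 4*(¼) + s*(-⅔) = 1 - 2*s/3)
G(-4, E(4, 1))² = (1 - ⅔*(-4))² = (1 + 8/3)² = (11/3)² = 121/9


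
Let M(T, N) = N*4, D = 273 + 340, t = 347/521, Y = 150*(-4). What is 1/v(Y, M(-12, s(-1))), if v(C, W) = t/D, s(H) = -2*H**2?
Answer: 319373/347 ≈ 920.38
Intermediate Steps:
Y = -600
t = 347/521 (t = 347*(1/521) = 347/521 ≈ 0.66603)
D = 613
M(T, N) = 4*N
v(C, W) = 347/319373 (v(C, W) = (347/521)/613 = (347/521)*(1/613) = 347/319373)
1/v(Y, M(-12, s(-1))) = 1/(347/319373) = 319373/347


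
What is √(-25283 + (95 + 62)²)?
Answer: I*√634 ≈ 25.179*I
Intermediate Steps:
√(-25283 + (95 + 62)²) = √(-25283 + 157²) = √(-25283 + 24649) = √(-634) = I*√634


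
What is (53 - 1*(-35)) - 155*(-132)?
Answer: 20548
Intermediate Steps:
(53 - 1*(-35)) - 155*(-132) = (53 + 35) + 20460 = 88 + 20460 = 20548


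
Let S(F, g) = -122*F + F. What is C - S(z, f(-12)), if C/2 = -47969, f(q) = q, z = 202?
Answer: -71496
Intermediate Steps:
C = -95938 (C = 2*(-47969) = -95938)
S(F, g) = -121*F
C - S(z, f(-12)) = -95938 - (-121)*202 = -95938 - 1*(-24442) = -95938 + 24442 = -71496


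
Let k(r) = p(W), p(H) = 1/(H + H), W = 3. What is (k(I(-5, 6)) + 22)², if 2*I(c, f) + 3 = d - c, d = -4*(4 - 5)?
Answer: 17689/36 ≈ 491.36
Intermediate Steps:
d = 4 (d = -4*(-1) = 4)
p(H) = 1/(2*H)
I(c, f) = ½ - c/2 (I(c, f) = -3/2 + (4 - c)/2 = -3/2 + (2 - c/2) = ½ - c/2)
k(r) = ⅙ (k(r) = (½)/3 = (½)*(⅓) = ⅙)
(k(I(-5, 6)) + 22)² = (⅙ + 22)² = (133/6)² = 17689/36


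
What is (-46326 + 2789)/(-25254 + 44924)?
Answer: -43537/19670 ≈ -2.2134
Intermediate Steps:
(-46326 + 2789)/(-25254 + 44924) = -43537/19670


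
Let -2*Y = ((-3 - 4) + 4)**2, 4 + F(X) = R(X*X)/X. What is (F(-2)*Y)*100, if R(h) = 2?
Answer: 2250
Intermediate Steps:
F(X) = -4 + 2/X
Y = -9/2 (Y = -((-3 - 4) + 4)**2/2 = -(-7 + 4)**2/2 = -1/2*(-3)**2 = -1/2*9 = -9/2 ≈ -4.5000)
(F(-2)*Y)*100 = ((-4 + 2/(-2))*(-9/2))*100 = ((-4 + 2*(-1/2))*(-9/2))*100 = ((-4 - 1)*(-9/2))*100 = -5*(-9/2)*100 = (45/2)*100 = 2250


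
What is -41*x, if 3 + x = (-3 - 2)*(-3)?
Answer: -492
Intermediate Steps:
x = 12 (x = -3 + (-3 - 2)*(-3) = -3 - 5*(-3) = -3 + 15 = 12)
-41*x = -41*12 = -492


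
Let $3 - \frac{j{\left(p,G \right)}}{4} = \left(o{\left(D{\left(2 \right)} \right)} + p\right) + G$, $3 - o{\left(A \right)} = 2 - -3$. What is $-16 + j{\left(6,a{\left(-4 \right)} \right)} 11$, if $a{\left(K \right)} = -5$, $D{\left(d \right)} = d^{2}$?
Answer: $160$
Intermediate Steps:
$o{\left(A \right)} = -2$ ($o{\left(A \right)} = 3 - \left(2 - -3\right) = 3 - \left(2 + 3\right) = 3 - 5 = -2$)
$j{\left(p,G \right)} = 20 - 4 G - 4 p$ ($j{\left(p,G \right)} = 12 - 4 \left(\left(-2 + p\right) + G\right) = 12 - 4 \left(-2 + G + p\right) = 12 - \left(-8 + 4 G + 4 p\right) = 20 - 4 G - 4 p$)
$-16 + j{\left(6,a{\left(-4 \right)} \right)} 11 = -16 + \left(20 - -20 - 24\right) 11 = -16 + \left(20 + 20 - 24\right) 11 = -16 + 16 \cdot 11 = -16 + 176 = 160$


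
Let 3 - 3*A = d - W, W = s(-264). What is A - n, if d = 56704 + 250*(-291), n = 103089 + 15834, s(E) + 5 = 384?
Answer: -113447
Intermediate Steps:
s(E) = 379 (s(E) = -5 + 384 = 379)
n = 118923
W = 379
d = -16046 (d = 56704 - 72750 = -16046)
A = 5476 (A = 1 - (-16046 - 1*379)/3 = 1 - (-16046 - 379)/3 = 1 - ⅓*(-16425) = 1 + 5475 = 5476)
A - n = 5476 - 1*118923 = 5476 - 118923 = -113447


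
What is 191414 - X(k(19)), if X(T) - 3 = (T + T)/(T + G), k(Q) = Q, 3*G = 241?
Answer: 28520182/149 ≈ 1.9141e+5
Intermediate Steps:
G = 241/3 (G = (⅓)*241 = 241/3 ≈ 80.333)
X(T) = 3 + 2*T/(241/3 + T) (X(T) = 3 + (T + T)/(T + 241/3) = 3 + (2*T)/(241/3 + T) = 3 + 2*T/(241/3 + T))
191414 - X(k(19)) = 191414 - 3*(241 + 5*19)/(241 + 3*19) = 191414 - 3*(241 + 95)/(241 + 57) = 191414 - 3*336/298 = 191414 - 1*504/149 = 191414 - 504/149 = 28520182/149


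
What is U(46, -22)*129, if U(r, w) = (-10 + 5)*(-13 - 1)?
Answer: 9030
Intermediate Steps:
U(r, w) = 70 (U(r, w) = -5*(-14) = 70)
U(46, -22)*129 = 70*129 = 9030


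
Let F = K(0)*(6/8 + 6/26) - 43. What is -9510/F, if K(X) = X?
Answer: 9510/43 ≈ 221.16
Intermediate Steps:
F = -43 (F = 0*(6/8 + 6/26) - 43 = 0*(6*(⅛) + 6*(1/26)) - 43 = 0*(¾ + 3/13) - 43 = 0*(51/52) - 43 = 0 - 43 = -43)
-9510/F = -9510/(-43) = -9510*(-1/43) = 9510/43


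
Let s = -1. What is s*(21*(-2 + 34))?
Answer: -672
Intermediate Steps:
s*(21*(-2 + 34)) = -21*(-2 + 34) = -21*32 = -1*672 = -672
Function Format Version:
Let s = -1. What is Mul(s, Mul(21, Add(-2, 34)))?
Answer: -672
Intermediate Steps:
Mul(s, Mul(21, Add(-2, 34))) = Mul(-1, Mul(21, Add(-2, 34))) = Mul(-1, Mul(21, 32)) = Mul(-1, 672) = -672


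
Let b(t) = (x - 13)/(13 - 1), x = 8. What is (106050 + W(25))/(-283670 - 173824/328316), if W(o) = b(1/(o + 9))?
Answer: -104453325005/279400720632 ≈ -0.37385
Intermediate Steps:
b(t) = -5/12 (b(t) = (8 - 13)/(13 - 1) = -5/12)
W(o) = -5/12
(106050 + W(25))/(-283670 - 173824/328316) = (106050 - 5/12)/(-283670 - 173824/328316) = 1272595/(12*(-283670 - 173824*1/328316)) = 1272595/(12*(-283670 - 43456/82079)) = 1272595/(12*(-23283393386/82079)) = (1272595/12)*(-82079/23283393386) = -104453325005/279400720632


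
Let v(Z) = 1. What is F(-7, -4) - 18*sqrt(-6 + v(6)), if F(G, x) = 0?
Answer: -18*I*sqrt(5) ≈ -40.249*I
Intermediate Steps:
F(-7, -4) - 18*sqrt(-6 + v(6)) = 0 - 18*sqrt(-6 + 1) = 0 - 18*I*sqrt(5) = -18*I*sqrt(5)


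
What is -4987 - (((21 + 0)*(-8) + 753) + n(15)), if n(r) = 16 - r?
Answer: -5573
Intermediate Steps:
-4987 - (((21 + 0)*(-8) + 753) + n(15)) = -4987 - (((21 + 0)*(-8) + 753) + (16 - 1*15)) = -4987 - ((21*(-8) + 753) + (16 - 15)) = -4987 - ((-168 + 753) + 1) = -4987 - (585 + 1) = -4987 - 1*586 = -4987 - 586 = -5573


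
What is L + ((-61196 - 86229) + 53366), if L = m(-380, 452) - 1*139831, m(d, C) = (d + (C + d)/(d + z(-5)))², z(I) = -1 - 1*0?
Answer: -1441067154/16129 ≈ -89346.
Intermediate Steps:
z(I) = -1 (z(I) = -1 + 0 = -1)
m(d, C) = (d + (C + d)/(-1 + d))² (m(d, C) = (d + (C + d)/(d - 1))² = (d + (C + d)/(-1 + d))²)
L = 76010457/16129 (L = (452 + (-380)²)²/(-1 - 380)² - 1*139831 = (452 + 144400)²/(-381)² - 139831 = (1/145161)*144852² - 139831 = (1/145161)*20982101904 - 139831 = 2331344656/16129 - 139831 = 76010457/16129 ≈ 4712.7)
L + ((-61196 - 86229) + 53366) = 76010457/16129 + ((-61196 - 86229) + 53366) = 76010457/16129 + (-147425 + 53366) = 76010457/16129 - 94059 = -1441067154/16129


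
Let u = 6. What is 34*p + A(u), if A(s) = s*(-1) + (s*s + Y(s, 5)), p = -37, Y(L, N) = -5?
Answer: -1233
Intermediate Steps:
A(s) = -5 + s**2 - s (A(s) = s*(-1) + (s*s - 5) = -s + (s**2 - 5) = -s + (-5 + s**2) = -5 + s**2 - s)
34*p + A(u) = 34*(-37) + (-5 + 6**2 - 1*6) = -1258 + (-5 + 36 - 6) = -1258 + 25 = -1233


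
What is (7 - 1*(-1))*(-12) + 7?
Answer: -89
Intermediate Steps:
(7 - 1*(-1))*(-12) + 7 = (7 + 1)*(-12) + 7 = 8*(-12) + 7 = -96 + 7 = -89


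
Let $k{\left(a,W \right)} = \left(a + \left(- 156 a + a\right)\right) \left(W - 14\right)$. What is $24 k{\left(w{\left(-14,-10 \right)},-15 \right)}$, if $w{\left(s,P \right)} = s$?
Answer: $-1500576$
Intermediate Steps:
$k{\left(a,W \right)} = - 154 a \left(-14 + W\right)$ ($k{\left(a,W \right)} = \left(a - 155 a\right) \left(-14 + W\right) = - 154 a \left(-14 + W\right)$)
$24 k{\left(w{\left(-14,-10 \right)},-15 \right)} = 24 \cdot 154 \left(-14\right) \left(14 - -15\right) = 24 \cdot 154 \left(-14\right) \left(14 + 15\right) = 24 \cdot 154 \left(-14\right) 29 = 24 \left(-62524\right) = -1500576$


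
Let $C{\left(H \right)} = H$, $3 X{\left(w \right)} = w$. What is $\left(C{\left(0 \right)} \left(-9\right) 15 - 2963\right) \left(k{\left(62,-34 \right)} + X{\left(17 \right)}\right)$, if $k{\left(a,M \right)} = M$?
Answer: $\frac{251855}{3} \approx 83952.0$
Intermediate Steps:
$X{\left(w \right)} = \frac{w}{3}$
$\left(C{\left(0 \right)} \left(-9\right) 15 - 2963\right) \left(k{\left(62,-34 \right)} + X{\left(17 \right)}\right) = \left(0 \left(-9\right) 15 - 2963\right) \left(-34 + \frac{1}{3} \cdot 17\right) = \left(0 \cdot 15 - 2963\right) \left(-34 + \frac{17}{3}\right) = \left(0 - 2963\right) \left(- \frac{85}{3}\right) = \left(-2963\right) \left(- \frac{85}{3}\right) = \frac{251855}{3}$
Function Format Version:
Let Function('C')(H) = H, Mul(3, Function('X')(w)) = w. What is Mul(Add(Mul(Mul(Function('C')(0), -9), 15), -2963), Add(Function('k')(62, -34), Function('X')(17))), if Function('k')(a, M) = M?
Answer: Rational(251855, 3) ≈ 83952.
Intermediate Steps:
Function('X')(w) = Mul(Rational(1, 3), w)
Mul(Add(Mul(Mul(Function('C')(0), -9), 15), -2963), Add(Function('k')(62, -34), Function('X')(17))) = Mul(Add(Mul(Mul(0, -9), 15), -2963), Add(-34, Mul(Rational(1, 3), 17))) = Mul(Add(Mul(0, 15), -2963), Add(-34, Rational(17, 3))) = Mul(Add(0, -2963), Rational(-85, 3)) = Mul(-2963, Rational(-85, 3)) = Rational(251855, 3)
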